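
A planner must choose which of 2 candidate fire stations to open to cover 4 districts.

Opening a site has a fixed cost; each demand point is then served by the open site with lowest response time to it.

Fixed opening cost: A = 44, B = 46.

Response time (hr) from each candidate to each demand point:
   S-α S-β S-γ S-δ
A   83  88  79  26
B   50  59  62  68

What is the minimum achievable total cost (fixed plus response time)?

285

Open {B}: assign each demand point to its cheapest open site.
  S-α→B 50, S-β→B 59, S-γ→B 62, S-δ→B 68
  response time 239, fixed 46 → total 285.
Compare {A, B}: response time 197 + fixed 90 = 287.
Compare {A}: response time 276 + fixed 44 = 320.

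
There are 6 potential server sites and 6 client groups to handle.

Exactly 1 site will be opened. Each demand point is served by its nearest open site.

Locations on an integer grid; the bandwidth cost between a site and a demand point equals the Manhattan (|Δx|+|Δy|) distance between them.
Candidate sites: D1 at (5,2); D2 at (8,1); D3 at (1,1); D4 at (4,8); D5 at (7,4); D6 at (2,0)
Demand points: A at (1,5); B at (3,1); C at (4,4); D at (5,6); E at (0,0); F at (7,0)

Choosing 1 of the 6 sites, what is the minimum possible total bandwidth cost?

Open {D1}.
  A→D1 7, B→D1 3, C→D1 3, D→D1 4, E→D1 7, F→D1 4  ⇒ total 28.
Compare {D3}: total 30.
Compare {D6}: total 30.
No size-1 selection does better; minimum is 28.

28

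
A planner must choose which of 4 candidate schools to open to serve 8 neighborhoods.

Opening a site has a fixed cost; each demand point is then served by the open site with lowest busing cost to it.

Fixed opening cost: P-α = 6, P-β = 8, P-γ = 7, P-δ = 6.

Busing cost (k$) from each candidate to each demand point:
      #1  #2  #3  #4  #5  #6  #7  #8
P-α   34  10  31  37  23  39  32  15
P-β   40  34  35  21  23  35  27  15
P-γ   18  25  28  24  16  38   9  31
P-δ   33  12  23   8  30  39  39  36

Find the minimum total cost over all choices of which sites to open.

Open {P-α, P-γ, P-δ}: assign each demand point to its cheapest open site.
  #1→P-γ 18, #2→P-α 10, #3→P-δ 23, #4→P-δ 8, #5→P-γ 16, #6→P-γ 38, #7→P-γ 9, #8→P-α 15
  busing cost 137, fixed 19 → total 156.
Compare {P-β, P-γ, P-δ}: busing cost 136 + fixed 21 = 157.
Compare {P-α, P-β, P-γ, P-δ}: busing cost 134 + fixed 27 = 161.
Compare {P-γ, P-δ}: busing cost 155 + fixed 13 = 168.
All other subsets cost ≥ 157. Minimum total cost: 156.

156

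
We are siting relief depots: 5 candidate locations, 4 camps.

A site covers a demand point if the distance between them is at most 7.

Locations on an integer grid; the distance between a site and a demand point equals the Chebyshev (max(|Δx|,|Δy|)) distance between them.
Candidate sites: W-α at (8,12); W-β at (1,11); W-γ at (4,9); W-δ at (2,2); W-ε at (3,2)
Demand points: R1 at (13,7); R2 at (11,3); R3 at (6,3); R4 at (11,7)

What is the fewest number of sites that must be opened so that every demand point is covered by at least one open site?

Coverage sets (demand points within 7 of each site):
  W-α: {R1, R4}
  W-β: {}
  W-γ: {R2, R3, R4}
  W-δ: {R3}
  W-ε: {R3}
No single site covers all 4 demand points.
But {W-α, W-γ} covers everything, so the minimum is 2.

2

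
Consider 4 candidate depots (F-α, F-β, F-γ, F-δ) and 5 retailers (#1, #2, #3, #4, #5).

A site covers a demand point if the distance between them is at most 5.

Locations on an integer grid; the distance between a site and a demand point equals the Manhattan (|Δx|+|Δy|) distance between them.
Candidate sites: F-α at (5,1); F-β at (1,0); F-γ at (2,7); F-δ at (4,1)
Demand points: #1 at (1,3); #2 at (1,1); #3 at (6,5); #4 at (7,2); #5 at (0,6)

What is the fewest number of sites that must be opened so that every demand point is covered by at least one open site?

2

Coverage sets (demand points within 5 of each site):
  F-α: {#2, #3, #4}
  F-β: {#1, #2}
  F-γ: {#1, #5}
  F-δ: {#1, #2, #4}
No single site covers all 5 demand points.
But {F-α, F-γ} covers everything, so the minimum is 2.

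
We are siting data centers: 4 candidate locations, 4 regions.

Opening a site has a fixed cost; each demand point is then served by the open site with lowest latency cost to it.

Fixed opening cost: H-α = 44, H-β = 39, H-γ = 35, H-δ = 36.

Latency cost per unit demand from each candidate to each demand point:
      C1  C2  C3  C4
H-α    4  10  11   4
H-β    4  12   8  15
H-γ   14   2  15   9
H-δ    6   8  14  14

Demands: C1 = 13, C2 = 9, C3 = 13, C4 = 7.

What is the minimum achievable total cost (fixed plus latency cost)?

Open {H-β, H-γ}: assign each demand point to its cheapest open site.
  C1→H-β 13×4=52, C2→H-γ 9×2=18, C3→H-β 13×8=104, C4→H-γ 7×9=63
  latency cost 237, fixed 74 → total 311.
Compare {H-α, H-γ}: latency cost 241 + fixed 79 = 320.
Compare {H-α, H-β, H-γ}: latency cost 202 + fixed 118 = 320.
Compare {H-β, H-γ, H-δ}: latency cost 237 + fixed 110 = 347.
All other subsets cost ≥ 320. Minimum total cost: 311.

311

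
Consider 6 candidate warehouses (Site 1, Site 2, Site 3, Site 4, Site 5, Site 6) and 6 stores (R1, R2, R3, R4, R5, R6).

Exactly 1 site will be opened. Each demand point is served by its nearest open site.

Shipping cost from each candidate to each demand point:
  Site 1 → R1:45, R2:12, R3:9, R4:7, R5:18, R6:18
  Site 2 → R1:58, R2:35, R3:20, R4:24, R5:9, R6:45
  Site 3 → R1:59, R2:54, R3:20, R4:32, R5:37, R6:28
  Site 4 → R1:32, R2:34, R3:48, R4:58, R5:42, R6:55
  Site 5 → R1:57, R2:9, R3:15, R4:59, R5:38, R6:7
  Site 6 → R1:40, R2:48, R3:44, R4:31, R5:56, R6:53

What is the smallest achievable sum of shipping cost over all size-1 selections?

109

Open {Site 1}.
  R1→Site 1 45, R2→Site 1 12, R3→Site 1 9, R4→Site 1 7, R5→Site 1 18, R6→Site 1 18  ⇒ total 109.
Compare {Site 5}: total 185.
Compare {Site 2}: total 191.
No size-1 selection does better; minimum is 109.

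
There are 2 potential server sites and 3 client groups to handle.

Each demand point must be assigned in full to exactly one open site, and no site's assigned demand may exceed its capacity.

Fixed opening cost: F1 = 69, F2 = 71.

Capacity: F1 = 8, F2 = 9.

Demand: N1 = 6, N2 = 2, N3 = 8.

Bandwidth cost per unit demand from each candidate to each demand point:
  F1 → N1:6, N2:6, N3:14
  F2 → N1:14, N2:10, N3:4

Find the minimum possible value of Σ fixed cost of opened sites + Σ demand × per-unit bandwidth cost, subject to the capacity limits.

220

Open {F1, F2}; cheapest assignment that respects the capacities:
  F1 (cap 8, load 8): N1, N2 — cost 6×6 + 2×6 = 48
  F2 (cap 9, load 8): N3 — cost 8×4 = 32
  Shipping 80, fixed 140 → total 220.
  Any other capacity-feasible assignment to {F1, F2} ships for at least 80.
Total demand is 16 and no other set of sites has combined capacity ≥ 16, so {F1, F2} is the only feasible choice of open sites. Minimum: 220.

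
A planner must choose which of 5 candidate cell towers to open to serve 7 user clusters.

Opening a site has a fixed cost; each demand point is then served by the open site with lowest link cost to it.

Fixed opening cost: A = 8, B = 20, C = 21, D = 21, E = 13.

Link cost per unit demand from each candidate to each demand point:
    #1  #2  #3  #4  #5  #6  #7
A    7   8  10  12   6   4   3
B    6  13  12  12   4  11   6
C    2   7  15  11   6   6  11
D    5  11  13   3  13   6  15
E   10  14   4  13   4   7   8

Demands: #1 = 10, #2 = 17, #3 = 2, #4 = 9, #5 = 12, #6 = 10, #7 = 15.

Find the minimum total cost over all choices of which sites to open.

Open {A, C, D, E}: assign each demand point to its cheapest open site.
  #1→C 10×2=20, #2→C 17×7=119, #3→E 2×4=8, #4→D 9×3=27, #5→E 12×4=48, #6→A 10×4=40, #7→A 15×3=45
  link cost 307, fixed 63 → total 370.
Compare {A, B, C, D}: link cost 319 + fixed 70 = 389.
Compare {A, B, C, D, E}: link cost 307 + fixed 83 = 390.
Compare {A, C, D}: link cost 343 + fixed 50 = 393.
All other subsets cost ≥ 389. Minimum total cost: 370.

370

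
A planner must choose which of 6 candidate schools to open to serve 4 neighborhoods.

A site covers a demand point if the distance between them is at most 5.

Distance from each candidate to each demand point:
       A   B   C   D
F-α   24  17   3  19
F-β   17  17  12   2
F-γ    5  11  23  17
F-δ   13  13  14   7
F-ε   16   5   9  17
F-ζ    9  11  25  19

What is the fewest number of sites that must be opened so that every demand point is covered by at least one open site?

Coverage sets (demand points within 5 of each site):
  F-α: {C}
  F-β: {D}
  F-γ: {A}
  F-δ: {}
  F-ε: {B}
  F-ζ: {}
No 3 sites suffice: every size-3 union leaves at least one demand point uncovered.
But {F-α, F-β, F-γ, F-ε} covers everything, so the minimum is 4.

4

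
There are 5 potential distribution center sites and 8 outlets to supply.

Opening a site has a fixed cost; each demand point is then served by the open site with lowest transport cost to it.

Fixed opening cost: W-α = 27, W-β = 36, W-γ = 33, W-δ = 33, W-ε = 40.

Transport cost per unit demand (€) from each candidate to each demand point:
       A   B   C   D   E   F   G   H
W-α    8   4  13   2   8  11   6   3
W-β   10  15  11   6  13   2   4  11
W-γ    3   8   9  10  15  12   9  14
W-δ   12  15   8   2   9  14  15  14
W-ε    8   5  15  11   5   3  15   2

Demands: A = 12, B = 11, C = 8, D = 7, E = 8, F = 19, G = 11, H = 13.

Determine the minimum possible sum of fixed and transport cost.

447

Open {W-α, W-β, W-γ}: assign each demand point to its cheapest open site.
  A→W-γ 12×3=36, B→W-α 11×4=44, C→W-γ 8×9=72, D→W-α 7×2=14, E→W-α 8×8=64, F→W-β 19×2=38, G→W-β 11×4=44, H→W-α 13×3=39
  transport cost 351, fixed 96 → total 447.
Compare {W-α, W-β, W-γ, W-ε}: transport cost 314 + fixed 136 = 450.
Compare {W-α, W-γ, W-ε}: transport cost 355 + fixed 100 = 455.
Compare {W-β, W-γ, W-δ, W-ε}: transport cost 317 + fixed 142 = 459.
All other subsets cost ≥ 450. Minimum total cost: 447.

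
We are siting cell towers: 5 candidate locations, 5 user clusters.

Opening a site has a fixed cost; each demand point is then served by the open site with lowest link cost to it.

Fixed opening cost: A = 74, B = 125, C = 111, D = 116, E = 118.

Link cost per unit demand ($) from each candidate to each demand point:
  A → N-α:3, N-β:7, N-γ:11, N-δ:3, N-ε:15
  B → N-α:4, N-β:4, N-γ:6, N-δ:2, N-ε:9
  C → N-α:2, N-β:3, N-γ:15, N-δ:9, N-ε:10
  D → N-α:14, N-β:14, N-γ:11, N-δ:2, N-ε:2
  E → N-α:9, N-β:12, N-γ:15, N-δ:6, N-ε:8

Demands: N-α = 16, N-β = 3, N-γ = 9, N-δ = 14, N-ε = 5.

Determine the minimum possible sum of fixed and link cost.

Open {B}: assign each demand point to its cheapest open site.
  N-α→B 16×4=64, N-β→B 3×4=12, N-γ→B 9×6=54, N-δ→B 14×2=28, N-ε→B 5×9=45
  link cost 203, fixed 125 → total 328.
Compare {A}: link cost 285 + fixed 74 = 359.
Compare {A, B}: link cost 187 + fixed 199 = 386.
Compare {A, D}: link cost 206 + fixed 190 = 396.
All other subsets cost ≥ 359. Minimum total cost: 328.

328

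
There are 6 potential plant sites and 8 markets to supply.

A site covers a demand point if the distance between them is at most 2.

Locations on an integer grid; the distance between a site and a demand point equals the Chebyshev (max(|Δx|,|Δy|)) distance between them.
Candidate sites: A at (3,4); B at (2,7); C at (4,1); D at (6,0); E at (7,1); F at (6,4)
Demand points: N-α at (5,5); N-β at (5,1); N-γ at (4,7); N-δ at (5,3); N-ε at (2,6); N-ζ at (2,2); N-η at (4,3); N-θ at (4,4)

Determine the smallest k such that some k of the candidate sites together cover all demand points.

Coverage sets (demand points within 2 of each site):
  A: {N-α, N-δ, N-ε, N-ζ, N-η, N-θ}
  B: {N-γ, N-ε}
  C: {N-β, N-δ, N-ζ, N-η}
  D: {N-β}
  E: {N-β, N-δ}
  F: {N-α, N-δ, N-η, N-θ}
No 2 sites suffice: every size-2 union leaves at least one demand point uncovered.
But {A, B, C} covers everything, so the minimum is 3.

3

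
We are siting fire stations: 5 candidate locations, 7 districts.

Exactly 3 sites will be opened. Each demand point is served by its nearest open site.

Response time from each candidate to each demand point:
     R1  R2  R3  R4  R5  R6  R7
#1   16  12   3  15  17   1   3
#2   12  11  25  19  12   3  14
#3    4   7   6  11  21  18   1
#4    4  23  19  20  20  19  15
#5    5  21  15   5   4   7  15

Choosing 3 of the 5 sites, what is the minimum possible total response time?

25

Open {#1, #3, #5}.
  R1→#3 4, R2→#3 7, R3→#1 3, R4→#5 5, R5→#5 4, R6→#1 1, R7→#3 1  ⇒ total 25.
Compare {#2, #3, #5}: total 30.
Compare {#1, #2, #5}: total 32.
No size-3 selection does better; minimum is 25.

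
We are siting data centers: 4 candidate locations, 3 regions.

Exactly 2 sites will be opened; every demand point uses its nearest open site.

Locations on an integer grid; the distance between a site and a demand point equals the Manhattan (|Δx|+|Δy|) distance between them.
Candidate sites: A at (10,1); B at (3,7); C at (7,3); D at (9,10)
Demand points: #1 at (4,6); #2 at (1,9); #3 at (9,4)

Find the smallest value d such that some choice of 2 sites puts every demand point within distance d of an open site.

4

Open {A, B}.
  Farthest demand point is #2 at distance 4 (to B); all others are ≤ 4.
With {B, C} the worst case is 4.
With {B, D} the worst case is 6.
No size-2 selection achieves below 4.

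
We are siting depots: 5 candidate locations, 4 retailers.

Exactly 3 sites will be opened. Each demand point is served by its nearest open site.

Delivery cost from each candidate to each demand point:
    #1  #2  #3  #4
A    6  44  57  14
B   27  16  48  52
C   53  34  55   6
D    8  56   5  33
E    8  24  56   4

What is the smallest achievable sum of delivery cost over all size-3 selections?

Open {B, D, E}.
  #1→D 8, #2→B 16, #3→D 5, #4→E 4  ⇒ total 33.
Compare {B, C, D}: total 35.
Compare {A, D, E}: total 39.
No size-3 selection does better; minimum is 33.

33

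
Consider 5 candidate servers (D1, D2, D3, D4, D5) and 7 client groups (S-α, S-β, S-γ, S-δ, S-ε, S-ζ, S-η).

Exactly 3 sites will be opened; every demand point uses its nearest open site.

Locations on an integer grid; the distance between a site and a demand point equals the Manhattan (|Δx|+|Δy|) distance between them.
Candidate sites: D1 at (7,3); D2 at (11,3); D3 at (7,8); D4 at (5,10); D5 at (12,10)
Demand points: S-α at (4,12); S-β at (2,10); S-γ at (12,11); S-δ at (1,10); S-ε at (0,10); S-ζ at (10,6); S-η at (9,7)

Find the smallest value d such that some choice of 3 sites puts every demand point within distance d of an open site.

Open {D3, D4, D5}.
  Farthest demand point is S-ε at distance 5 (to D4); all others are ≤ 5.
With {D1, D4, D5} the worst case is 6.
With {D2, D4, D5} the worst case is 6.
No size-3 selection achieves below 5.

5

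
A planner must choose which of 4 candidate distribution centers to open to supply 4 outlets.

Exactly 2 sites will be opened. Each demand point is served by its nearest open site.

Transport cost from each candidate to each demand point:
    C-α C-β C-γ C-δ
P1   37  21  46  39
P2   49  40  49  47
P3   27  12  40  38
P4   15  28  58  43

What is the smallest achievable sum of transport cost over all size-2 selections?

Open {P3, P4}.
  C-α→P4 15, C-β→P3 12, C-γ→P3 40, C-δ→P3 38  ⇒ total 105.
Compare {P1, P3}: total 117.
Compare {P2, P3}: total 117.
No size-2 selection does better; minimum is 105.

105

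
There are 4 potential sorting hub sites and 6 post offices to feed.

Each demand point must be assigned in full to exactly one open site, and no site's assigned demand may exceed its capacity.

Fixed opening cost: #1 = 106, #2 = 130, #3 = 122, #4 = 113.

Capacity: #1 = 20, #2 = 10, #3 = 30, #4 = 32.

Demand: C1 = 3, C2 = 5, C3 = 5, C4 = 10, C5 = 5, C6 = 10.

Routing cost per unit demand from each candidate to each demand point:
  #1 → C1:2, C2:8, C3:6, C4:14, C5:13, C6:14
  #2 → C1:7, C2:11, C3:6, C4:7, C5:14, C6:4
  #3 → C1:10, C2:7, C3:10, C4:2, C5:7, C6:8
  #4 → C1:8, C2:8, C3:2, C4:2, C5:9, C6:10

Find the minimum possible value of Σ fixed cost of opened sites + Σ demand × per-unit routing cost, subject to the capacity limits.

422

Open {#2, #4}; cheapest assignment that respects the capacities:
  #2 (cap 10, load 10): C6 — cost 10×4 = 40
  #4 (cap 32, load 28): C1, C2, C3, C4, C5 — cost 3×8 + 5×8 + 5×2 + 10×2 + 5×9 = 139
  Shipping 179, fixed 243 → total 422.
  Any other capacity-feasible assignment to {#2, #4} ships for at least 179.
Compare {#1, #3}: its best feasible assignment gives total 434.
Compare {#3, #4}: its best feasible assignment gives total 439.
Every other set of open sites that can feasibly serve all demand totals ≥ 434 even under its best assignment. Minimum: 422.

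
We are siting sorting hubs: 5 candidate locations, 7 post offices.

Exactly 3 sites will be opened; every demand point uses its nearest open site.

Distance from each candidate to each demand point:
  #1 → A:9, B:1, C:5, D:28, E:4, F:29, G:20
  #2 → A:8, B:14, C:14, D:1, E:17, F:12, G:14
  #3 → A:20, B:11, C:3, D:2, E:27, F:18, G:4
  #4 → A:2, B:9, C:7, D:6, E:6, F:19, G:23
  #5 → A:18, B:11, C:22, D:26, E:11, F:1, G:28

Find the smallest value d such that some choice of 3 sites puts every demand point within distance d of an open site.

9

Open {#1, #3, #5}.
  Farthest demand point is A at distance 9 (to #1); all others are ≤ 9.
With {#3, #4, #5} the worst case is 9.
With {#2, #3, #5} the worst case is 11.
No size-3 selection achieves below 9.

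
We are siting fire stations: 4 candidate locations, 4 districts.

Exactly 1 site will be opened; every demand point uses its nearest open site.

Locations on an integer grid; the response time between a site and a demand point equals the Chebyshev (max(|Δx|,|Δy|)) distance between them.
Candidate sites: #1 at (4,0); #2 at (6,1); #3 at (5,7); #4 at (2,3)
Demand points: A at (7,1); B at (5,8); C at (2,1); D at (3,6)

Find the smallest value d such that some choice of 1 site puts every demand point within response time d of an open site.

5

Open {#4}.
  Farthest demand point is A at response time 5 (to #4); all others are ≤ 5.
With {#3} the worst case is 6.
With {#2} the worst case is 7.
No size-1 selection achieves below 5.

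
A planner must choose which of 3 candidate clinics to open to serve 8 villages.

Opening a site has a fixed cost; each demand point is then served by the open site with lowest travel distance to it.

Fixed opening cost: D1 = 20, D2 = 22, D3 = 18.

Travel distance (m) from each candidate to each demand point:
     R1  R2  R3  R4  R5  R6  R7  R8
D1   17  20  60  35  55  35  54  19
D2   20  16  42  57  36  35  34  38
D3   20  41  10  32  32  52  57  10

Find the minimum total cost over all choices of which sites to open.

229

Open {D2, D3}: assign each demand point to its cheapest open site.
  R1→D2 20, R2→D2 16, R3→D3 10, R4→D3 32, R5→D3 32, R6→D2 35, R7→D2 34, R8→D3 10
  travel distance 189, fixed 40 → total 229.
Compare {D1, D2, D3}: travel distance 186 + fixed 60 = 246.
Compare {D1, D3}: travel distance 210 + fixed 38 = 248.
Compare {D3}: travel distance 254 + fixed 18 = 272.
All other subsets cost ≥ 246. Minimum total cost: 229.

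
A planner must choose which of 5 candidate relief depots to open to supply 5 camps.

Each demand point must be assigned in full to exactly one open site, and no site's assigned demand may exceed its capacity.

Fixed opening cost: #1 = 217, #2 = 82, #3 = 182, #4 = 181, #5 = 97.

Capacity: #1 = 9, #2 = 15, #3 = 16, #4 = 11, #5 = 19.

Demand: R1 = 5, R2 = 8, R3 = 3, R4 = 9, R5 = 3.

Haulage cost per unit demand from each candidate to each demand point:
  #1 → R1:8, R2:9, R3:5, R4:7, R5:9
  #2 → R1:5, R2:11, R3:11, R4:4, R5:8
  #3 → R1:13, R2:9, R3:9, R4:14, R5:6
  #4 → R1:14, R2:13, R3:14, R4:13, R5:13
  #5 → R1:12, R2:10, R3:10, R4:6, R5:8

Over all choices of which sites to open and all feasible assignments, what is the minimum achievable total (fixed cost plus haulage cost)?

Open {#2, #5}; cheapest assignment that respects the capacities:
  #2 (cap 15, load 14): R1, R4 — cost 5×5 + 9×4 = 61
  #5 (cap 19, load 14): R2, R3, R5 — cost 8×10 + 3×10 + 3×8 = 134
  Shipping 195, fixed 179 → total 374.
  Any other capacity-feasible assignment to {#2, #5} ships for at least 195.
Compare {#2, #3}: its best feasible assignment gives total 442.
Compare {#3, #5}: its best feasible assignment gives total 510.
Every other set of open sites that can feasibly serve all demand totals ≥ 442 even under its best assignment. Minimum: 374.

374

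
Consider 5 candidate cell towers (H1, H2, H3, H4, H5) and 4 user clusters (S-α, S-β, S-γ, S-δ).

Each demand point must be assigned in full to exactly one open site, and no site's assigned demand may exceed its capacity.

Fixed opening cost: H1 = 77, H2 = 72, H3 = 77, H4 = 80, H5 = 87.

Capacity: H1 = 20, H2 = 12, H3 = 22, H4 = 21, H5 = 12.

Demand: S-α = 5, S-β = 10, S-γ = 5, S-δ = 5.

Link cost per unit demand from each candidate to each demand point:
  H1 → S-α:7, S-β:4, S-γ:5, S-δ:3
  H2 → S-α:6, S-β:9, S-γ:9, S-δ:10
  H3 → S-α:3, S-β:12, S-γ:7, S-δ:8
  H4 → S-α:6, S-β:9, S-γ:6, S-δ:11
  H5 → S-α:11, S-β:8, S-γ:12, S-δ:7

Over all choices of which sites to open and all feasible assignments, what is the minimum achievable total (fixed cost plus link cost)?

Open {H1, H3}; cheapest assignment that respects the capacities:
  H1 (cap 20, load 20): S-β, S-γ, S-δ — cost 10×4 + 5×5 + 5×3 = 80
  H3 (cap 22, load 5): S-α — cost 5×3 = 15
  Shipping 95, fixed 154 → total 249.
  Any other capacity-feasible assignment to {H1, H3} ships for at least 95.
Compare {H1, H2}: its best feasible assignment gives total 259.
Compare {H1, H4}: its best feasible assignment gives total 267.
Every other set of open sites that can feasibly serve all demand totals ≥ 259 even under its best assignment. Minimum: 249.

249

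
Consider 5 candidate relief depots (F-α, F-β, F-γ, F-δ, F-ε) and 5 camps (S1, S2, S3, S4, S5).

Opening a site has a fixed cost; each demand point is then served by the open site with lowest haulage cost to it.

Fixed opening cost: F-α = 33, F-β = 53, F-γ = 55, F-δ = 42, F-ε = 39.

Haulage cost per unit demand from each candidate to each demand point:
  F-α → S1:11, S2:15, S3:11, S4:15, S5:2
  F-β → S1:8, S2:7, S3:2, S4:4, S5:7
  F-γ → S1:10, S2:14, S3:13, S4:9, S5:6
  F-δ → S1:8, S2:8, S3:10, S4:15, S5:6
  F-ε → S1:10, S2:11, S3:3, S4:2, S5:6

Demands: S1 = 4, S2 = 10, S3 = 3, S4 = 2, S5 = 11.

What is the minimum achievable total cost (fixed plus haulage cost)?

Open {F-α, F-β}: assign each demand point to its cheapest open site.
  S1→F-β 4×8=32, S2→F-β 10×7=70, S3→F-β 3×2=6, S4→F-β 2×4=8, S5→F-α 11×2=22
  haulage cost 138, fixed 86 → total 224.
Compare {F-β}: haulage cost 193 + fixed 53 = 246.
Compare {F-α, F-ε}: haulage cost 185 + fixed 72 = 257.
Compare {F-α, F-β, F-ε}: haulage cost 134 + fixed 125 = 259.
All other subsets cost ≥ 246. Minimum total cost: 224.

224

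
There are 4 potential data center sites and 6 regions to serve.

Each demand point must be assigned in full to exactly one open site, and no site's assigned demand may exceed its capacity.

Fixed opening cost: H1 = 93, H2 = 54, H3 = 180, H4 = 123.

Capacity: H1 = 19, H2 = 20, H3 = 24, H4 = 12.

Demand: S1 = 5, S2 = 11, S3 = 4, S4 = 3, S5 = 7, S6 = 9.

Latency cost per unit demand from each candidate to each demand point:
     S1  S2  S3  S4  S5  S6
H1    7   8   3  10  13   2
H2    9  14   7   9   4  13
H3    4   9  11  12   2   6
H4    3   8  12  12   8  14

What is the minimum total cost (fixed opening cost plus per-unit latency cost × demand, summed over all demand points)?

466

Open {H1, H3}; cheapest assignment that respects the capacities:
  H1 (cap 19, load 16): S3, S4, S6 — cost 4×3 + 3×10 + 9×2 = 60
  H3 (cap 24, load 23): S1, S2, S5 — cost 5×4 + 11×9 + 7×2 = 133
  Shipping 193, fixed 273 → total 466.
  Any other capacity-feasible assignment to {H1, H3} ships for at least 193.
Compare {H1, H2}: its best feasible assignment gives total 473.
Compare {H1, H2, H4}: its best feasible assignment gives total 478.
Every other set of open sites that can feasibly serve all demand totals ≥ 473 even under its best assignment. Minimum: 466.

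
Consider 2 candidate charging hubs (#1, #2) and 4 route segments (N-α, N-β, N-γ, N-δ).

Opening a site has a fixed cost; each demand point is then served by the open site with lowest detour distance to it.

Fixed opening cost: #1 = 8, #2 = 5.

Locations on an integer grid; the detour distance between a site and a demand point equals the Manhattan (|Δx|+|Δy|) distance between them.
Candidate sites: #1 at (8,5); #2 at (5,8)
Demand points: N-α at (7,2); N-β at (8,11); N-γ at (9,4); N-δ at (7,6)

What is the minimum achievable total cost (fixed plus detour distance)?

Open {#1}: assign each demand point to its cheapest open site.
  N-α→#1 4, N-β→#1 6, N-γ→#1 2, N-δ→#1 2
  detour distance 14, fixed 8 → total 22.
Compare {#1, #2}: detour distance 14 + fixed 13 = 27.
Compare {#2}: detour distance 26 + fixed 5 = 31.

22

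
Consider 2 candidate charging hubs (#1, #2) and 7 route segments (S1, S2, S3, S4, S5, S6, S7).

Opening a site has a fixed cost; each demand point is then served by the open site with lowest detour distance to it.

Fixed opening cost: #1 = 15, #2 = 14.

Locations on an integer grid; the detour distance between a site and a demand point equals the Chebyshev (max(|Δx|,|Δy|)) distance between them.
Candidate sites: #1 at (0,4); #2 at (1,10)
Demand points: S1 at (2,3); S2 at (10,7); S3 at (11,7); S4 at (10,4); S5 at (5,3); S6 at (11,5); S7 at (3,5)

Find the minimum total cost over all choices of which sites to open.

Open {#1}: assign each demand point to its cheapest open site.
  S1→#1 2, S2→#1 10, S3→#1 11, S4→#1 10, S5→#1 5, S6→#1 11, S7→#1 3
  detour distance 52, fixed 15 → total 67.
Compare {#2}: detour distance 57 + fixed 14 = 71.
Compare {#1, #2}: detour distance 48 + fixed 29 = 77.

67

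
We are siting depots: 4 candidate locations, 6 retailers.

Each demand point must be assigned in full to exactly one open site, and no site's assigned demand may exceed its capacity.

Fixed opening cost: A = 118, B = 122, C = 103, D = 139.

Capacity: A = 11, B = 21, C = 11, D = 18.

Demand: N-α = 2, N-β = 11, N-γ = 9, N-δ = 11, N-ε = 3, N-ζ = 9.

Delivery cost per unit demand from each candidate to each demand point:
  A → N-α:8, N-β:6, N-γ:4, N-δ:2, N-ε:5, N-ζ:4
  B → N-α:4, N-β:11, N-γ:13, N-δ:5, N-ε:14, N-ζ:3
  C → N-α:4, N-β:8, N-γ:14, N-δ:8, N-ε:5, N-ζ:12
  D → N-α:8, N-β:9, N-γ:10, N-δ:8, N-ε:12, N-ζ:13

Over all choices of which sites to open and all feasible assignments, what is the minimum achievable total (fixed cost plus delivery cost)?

648

Open {A, B, D}; cheapest assignment that respects the capacities:
  A (cap 11, load 11): N-α, N-γ — cost 2×8 + 9×4 = 52
  B (cap 21, load 20): N-δ, N-ζ — cost 11×5 + 9×3 = 82
  D (cap 18, load 14): N-β, N-ε — cost 11×9 + 3×12 = 135
  Shipping 269, fixed 379 → total 648.
  Any other capacity-feasible assignment to {A, B, D} ships for at least 269.
Compare {B, C, D}: its best feasible assignment gives total 676.
Compare {A, B, C, D}: its best feasible assignment gives total 722.
Every other set of open sites that can feasibly serve all demand totals ≥ 676 even under its best assignment. Minimum: 648.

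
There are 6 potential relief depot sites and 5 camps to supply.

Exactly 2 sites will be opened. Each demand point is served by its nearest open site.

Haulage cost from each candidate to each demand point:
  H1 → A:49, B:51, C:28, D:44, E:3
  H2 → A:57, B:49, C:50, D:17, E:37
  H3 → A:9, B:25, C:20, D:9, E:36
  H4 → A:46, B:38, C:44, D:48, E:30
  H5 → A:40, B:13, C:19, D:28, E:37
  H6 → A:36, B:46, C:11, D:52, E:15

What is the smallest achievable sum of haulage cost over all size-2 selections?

Open {H1, H3}.
  A→H3 9, B→H3 25, C→H3 20, D→H3 9, E→H1 3  ⇒ total 66.
Compare {H3, H6}: total 69.
Compare {H3, H5}: total 86.
No size-2 selection does better; minimum is 66.

66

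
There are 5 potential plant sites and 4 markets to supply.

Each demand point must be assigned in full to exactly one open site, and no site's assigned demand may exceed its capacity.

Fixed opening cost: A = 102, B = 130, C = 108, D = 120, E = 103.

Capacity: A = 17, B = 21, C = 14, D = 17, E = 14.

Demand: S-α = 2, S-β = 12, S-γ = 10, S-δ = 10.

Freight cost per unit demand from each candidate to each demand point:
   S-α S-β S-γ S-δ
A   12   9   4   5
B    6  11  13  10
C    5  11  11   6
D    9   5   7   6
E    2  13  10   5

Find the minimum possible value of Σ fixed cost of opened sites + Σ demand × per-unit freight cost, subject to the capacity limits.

479

Open {A, D, E}; cheapest assignment that respects the capacities:
  A (cap 17, load 10): S-γ — cost 10×4 = 40
  D (cap 17, load 12): S-β — cost 12×5 = 60
  E (cap 14, load 12): S-α, S-δ — cost 2×2 + 10×5 = 54
  Shipping 154, fixed 325 → total 479.
  Any other capacity-feasible assignment to {A, D, E} ships for at least 154.
Compare {A, C, D}: its best feasible assignment gives total 500.
Compare {A, C, E}: its best feasible assignment gives total 539.
Every other set of open sites that can feasibly serve all demand totals ≥ 500 even under its best assignment. Minimum: 479.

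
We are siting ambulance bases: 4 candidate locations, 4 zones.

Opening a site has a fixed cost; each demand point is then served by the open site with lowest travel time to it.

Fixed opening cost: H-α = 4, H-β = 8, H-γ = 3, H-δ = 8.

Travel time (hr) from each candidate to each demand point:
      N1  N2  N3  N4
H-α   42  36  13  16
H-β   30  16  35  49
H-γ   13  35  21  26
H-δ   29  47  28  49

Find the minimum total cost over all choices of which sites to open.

Open {H-α, H-β, H-γ}: assign each demand point to its cheapest open site.
  N1→H-γ 13, N2→H-β 16, N3→H-α 13, N4→H-α 16
  travel time 58, fixed 15 → total 73.
Compare {H-α, H-β, H-γ, H-δ}: travel time 58 + fixed 23 = 81.
Compare {H-α, H-γ}: travel time 77 + fixed 7 = 84.
Compare {H-α, H-β}: travel time 75 + fixed 12 = 87.
All other subsets cost ≥ 81. Minimum total cost: 73.

73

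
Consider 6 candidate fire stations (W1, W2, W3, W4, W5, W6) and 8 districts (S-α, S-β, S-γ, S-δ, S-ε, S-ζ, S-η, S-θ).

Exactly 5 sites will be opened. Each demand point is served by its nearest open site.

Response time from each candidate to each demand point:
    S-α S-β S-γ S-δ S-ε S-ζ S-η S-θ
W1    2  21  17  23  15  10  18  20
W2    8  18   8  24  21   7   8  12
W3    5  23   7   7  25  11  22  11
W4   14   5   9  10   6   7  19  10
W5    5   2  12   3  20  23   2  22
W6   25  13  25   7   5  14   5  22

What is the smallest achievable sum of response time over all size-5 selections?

Open {W1, W3, W4, W5, W6}.
  S-α→W1 2, S-β→W5 2, S-γ→W3 7, S-δ→W5 3, S-ε→W6 5, S-ζ→W4 7, S-η→W5 2, S-θ→W4 10  ⇒ total 38.
Compare {W1, W2, W3, W4, W5}: total 39.
Compare {W1, W2, W3, W5, W6}: total 39.
No size-5 selection does better; minimum is 38.

38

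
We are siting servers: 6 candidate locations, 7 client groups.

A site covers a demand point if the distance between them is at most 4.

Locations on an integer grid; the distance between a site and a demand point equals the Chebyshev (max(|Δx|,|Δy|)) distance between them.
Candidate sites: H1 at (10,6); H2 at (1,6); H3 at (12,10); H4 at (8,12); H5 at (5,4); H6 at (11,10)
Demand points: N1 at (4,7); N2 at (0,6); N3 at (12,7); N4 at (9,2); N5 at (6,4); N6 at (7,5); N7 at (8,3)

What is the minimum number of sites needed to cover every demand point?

Coverage sets (demand points within 4 of each site):
  H1: {N3, N4, N5, N6, N7}
  H2: {N1, N2}
  H3: {N3}
  H4: {}
  H5: {N1, N4, N5, N6, N7}
  H6: {N3}
No single site covers all 7 demand points.
But {H1, H2} covers everything, so the minimum is 2.

2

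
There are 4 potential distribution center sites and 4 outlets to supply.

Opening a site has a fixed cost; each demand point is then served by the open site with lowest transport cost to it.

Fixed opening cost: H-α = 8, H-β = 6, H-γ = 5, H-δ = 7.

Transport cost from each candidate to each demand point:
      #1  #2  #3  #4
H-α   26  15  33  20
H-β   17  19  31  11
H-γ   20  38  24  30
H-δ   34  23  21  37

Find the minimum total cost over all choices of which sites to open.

81

Open {H-β, H-δ}: assign each demand point to its cheapest open site.
  #1→H-β 17, #2→H-β 19, #3→H-δ 21, #4→H-β 11
  transport cost 68, fixed 13 → total 81.
Compare {H-β, H-γ}: transport cost 71 + fixed 11 = 82.
Compare {H-β}: transport cost 78 + fixed 6 = 84.
Compare {H-α, H-β, H-δ}: transport cost 64 + fixed 21 = 85.
All other subsets cost ≥ 82. Minimum total cost: 81.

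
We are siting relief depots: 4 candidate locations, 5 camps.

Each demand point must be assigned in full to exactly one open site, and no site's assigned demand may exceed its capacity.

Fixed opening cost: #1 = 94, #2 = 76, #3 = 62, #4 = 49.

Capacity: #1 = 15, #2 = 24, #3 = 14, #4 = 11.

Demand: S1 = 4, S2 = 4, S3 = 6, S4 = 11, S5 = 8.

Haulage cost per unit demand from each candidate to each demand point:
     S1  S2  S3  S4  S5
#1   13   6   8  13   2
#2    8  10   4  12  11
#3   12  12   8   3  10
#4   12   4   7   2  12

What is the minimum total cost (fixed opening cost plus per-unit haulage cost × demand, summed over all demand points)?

Open {#2, #4}; cheapest assignment that respects the capacities:
  #2 (cap 24, load 22): S1, S2, S3, S5 — cost 4×8 + 4×10 + 6×4 + 8×11 = 184
  #4 (cap 11, load 11): S4 — cost 11×2 = 22
  Shipping 206, fixed 125 → total 331.
  Any other capacity-feasible assignment to {#2, #4} ships for at least 206.
Compare {#1, #2, #4}: its best feasible assignment gives total 337.
Compare {#2, #3}: its best feasible assignment gives total 355.
Every other set of open sites that can feasibly serve all demand totals ≥ 337 even under its best assignment. Minimum: 331.

331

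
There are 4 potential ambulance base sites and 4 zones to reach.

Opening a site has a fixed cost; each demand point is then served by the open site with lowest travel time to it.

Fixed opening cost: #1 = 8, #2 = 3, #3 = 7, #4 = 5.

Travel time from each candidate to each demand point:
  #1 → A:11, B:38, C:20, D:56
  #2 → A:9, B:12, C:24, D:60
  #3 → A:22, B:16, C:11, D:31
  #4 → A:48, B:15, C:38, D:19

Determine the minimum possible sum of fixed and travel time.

Open {#2, #3, #4}: assign each demand point to its cheapest open site.
  A→#2 9, B→#2 12, C→#3 11, D→#4 19
  travel time 51, fixed 15 → total 66.
Compare {#2, #4}: travel time 64 + fixed 8 = 72.
Compare {#2, #3}: travel time 63 + fixed 10 = 73.
Compare {#1, #2, #3, #4}: travel time 51 + fixed 23 = 74.
All other subsets cost ≥ 72. Minimum total cost: 66.

66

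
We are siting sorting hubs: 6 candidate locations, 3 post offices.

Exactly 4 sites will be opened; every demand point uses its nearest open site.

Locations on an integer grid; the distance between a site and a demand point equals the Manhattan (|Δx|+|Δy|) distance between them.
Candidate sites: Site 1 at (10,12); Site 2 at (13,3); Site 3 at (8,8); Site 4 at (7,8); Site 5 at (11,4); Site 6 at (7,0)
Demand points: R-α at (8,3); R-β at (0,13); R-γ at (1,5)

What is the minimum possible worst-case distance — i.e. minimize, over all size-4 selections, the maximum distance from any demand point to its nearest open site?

11

Open {Site 1, Site 2, Site 3, Site 4}.
  Farthest demand point is R-β at distance 11 (to Site 1); all others are ≤ 11.
With {Site 1, Site 2, Site 3, Site 5} the worst case is 11.
With {Site 1, Site 2, Site 3, Site 6} the worst case is 11.
No size-4 selection achieves below 11.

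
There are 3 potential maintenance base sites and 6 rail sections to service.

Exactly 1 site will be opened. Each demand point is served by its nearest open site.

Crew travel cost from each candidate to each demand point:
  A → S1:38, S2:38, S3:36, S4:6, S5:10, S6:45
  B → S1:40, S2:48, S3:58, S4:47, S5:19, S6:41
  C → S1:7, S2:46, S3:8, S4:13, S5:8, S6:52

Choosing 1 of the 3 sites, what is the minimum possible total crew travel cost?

134

Open {C}.
  S1→C 7, S2→C 46, S3→C 8, S4→C 13, S5→C 8, S6→C 52  ⇒ total 134.
Compare {A}: total 173.
Compare {B}: total 253.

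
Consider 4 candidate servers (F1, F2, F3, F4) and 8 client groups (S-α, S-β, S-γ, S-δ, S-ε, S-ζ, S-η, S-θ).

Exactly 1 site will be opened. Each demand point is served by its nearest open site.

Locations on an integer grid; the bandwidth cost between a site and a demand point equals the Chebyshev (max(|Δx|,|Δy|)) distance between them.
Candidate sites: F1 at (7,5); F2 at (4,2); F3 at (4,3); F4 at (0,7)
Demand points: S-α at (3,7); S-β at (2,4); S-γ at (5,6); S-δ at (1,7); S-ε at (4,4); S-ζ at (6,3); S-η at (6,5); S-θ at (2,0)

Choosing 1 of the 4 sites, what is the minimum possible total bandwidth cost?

Open {F3}.
  S-α→F3 4, S-β→F3 2, S-γ→F3 3, S-δ→F3 4, S-ε→F3 1, S-ζ→F3 2, S-η→F3 2, S-θ→F3 3  ⇒ total 21.
Compare {F2}: total 25.
Compare {F1}: total 28.
No size-1 selection does better; minimum is 21.

21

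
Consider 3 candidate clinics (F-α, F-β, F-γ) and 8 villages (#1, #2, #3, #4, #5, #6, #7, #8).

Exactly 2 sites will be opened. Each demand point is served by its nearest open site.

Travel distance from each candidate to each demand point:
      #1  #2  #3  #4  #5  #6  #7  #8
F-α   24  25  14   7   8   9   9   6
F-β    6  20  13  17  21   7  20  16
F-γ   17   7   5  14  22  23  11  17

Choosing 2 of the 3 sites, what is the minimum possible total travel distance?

Open {F-α, F-γ}.
  #1→F-γ 17, #2→F-γ 7, #3→F-γ 5, #4→F-α 7, #5→F-α 8, #6→F-α 9, #7→F-α 9, #8→F-α 6  ⇒ total 68.
Compare {F-α, F-β}: total 76.
Compare {F-β, F-γ}: total 87.

68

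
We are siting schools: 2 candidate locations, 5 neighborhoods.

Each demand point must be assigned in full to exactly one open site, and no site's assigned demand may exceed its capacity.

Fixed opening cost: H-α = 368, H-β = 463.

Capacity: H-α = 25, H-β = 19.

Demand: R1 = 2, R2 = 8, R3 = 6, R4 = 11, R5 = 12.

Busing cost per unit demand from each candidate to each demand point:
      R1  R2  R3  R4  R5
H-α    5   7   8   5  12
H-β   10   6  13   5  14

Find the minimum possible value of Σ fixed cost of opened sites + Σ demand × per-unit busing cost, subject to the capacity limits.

Open {H-α, H-β}; cheapest assignment that respects the capacities:
  H-α (cap 25, load 20): R1, R3, R5 — cost 2×5 + 6×8 + 12×12 = 202
  H-β (cap 19, load 19): R2, R4 — cost 8×6 + 11×5 = 103
  Shipping 305, fixed 831 → total 1136.
  Any other capacity-feasible assignment to {H-α, H-β} ships for at least 305.
Total demand is 39 and no other set of sites has combined capacity ≥ 39, so {H-α, H-β} is the only feasible choice of open sites. Minimum: 1136.

1136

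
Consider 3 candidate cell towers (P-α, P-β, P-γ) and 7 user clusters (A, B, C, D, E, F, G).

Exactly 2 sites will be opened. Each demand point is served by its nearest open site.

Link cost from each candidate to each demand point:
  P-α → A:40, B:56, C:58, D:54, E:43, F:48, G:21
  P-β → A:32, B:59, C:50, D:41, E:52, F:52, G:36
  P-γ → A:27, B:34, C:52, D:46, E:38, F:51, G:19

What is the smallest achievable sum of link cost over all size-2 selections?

260

Open {P-β, P-γ}.
  A→P-γ 27, B→P-γ 34, C→P-β 50, D→P-β 41, E→P-γ 38, F→P-γ 51, G→P-γ 19  ⇒ total 260.
Compare {P-α, P-γ}: total 264.
Compare {P-α, P-β}: total 291.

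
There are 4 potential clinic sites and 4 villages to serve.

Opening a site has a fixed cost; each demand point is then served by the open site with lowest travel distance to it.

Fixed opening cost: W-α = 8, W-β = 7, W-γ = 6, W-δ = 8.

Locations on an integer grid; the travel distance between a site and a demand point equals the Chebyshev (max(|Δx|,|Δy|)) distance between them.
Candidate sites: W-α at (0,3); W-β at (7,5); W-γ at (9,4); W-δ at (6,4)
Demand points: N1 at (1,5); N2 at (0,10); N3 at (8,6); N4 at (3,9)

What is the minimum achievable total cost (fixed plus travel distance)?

25

Open {W-β}: assign each demand point to its cheapest open site.
  N1→W-β 6, N2→W-β 7, N3→W-β 1, N4→W-β 4
  travel distance 18, fixed 7 → total 25.
Compare {W-δ}: travel distance 18 + fixed 8 = 26.
Compare {W-α, W-β}: travel distance 14 + fixed 15 = 29.
Compare {W-α}: travel distance 23 + fixed 8 = 31.
All other subsets cost ≥ 26. Minimum total cost: 25.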